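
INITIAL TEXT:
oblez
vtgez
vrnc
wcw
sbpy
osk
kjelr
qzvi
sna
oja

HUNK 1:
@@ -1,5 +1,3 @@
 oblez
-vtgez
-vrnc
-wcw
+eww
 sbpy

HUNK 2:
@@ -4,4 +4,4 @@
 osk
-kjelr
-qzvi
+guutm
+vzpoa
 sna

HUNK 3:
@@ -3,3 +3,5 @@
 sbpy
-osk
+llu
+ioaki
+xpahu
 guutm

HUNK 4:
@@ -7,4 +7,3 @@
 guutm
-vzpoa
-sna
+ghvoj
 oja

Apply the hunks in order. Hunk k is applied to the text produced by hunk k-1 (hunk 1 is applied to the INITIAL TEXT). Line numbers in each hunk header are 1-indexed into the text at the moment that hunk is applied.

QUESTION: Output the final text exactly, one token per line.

Hunk 1: at line 1 remove [vtgez,vrnc,wcw] add [eww] -> 8 lines: oblez eww sbpy osk kjelr qzvi sna oja
Hunk 2: at line 4 remove [kjelr,qzvi] add [guutm,vzpoa] -> 8 lines: oblez eww sbpy osk guutm vzpoa sna oja
Hunk 3: at line 3 remove [osk] add [llu,ioaki,xpahu] -> 10 lines: oblez eww sbpy llu ioaki xpahu guutm vzpoa sna oja
Hunk 4: at line 7 remove [vzpoa,sna] add [ghvoj] -> 9 lines: oblez eww sbpy llu ioaki xpahu guutm ghvoj oja

Answer: oblez
eww
sbpy
llu
ioaki
xpahu
guutm
ghvoj
oja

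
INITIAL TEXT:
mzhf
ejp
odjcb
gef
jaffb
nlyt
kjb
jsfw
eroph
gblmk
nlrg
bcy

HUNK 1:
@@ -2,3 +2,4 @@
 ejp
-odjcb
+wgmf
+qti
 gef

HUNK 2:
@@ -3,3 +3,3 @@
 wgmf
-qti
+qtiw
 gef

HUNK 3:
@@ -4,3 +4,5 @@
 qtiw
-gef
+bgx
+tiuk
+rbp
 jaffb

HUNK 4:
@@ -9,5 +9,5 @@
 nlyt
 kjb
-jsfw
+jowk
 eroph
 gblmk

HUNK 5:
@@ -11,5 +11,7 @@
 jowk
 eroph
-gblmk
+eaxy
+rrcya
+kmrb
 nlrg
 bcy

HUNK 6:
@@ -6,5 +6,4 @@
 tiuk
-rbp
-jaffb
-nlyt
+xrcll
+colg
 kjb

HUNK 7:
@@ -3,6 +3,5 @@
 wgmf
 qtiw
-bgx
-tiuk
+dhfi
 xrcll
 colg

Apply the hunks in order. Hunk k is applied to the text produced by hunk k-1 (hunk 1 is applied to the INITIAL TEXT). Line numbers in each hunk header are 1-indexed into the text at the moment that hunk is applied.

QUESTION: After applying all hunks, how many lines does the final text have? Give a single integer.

Hunk 1: at line 2 remove [odjcb] add [wgmf,qti] -> 13 lines: mzhf ejp wgmf qti gef jaffb nlyt kjb jsfw eroph gblmk nlrg bcy
Hunk 2: at line 3 remove [qti] add [qtiw] -> 13 lines: mzhf ejp wgmf qtiw gef jaffb nlyt kjb jsfw eroph gblmk nlrg bcy
Hunk 3: at line 4 remove [gef] add [bgx,tiuk,rbp] -> 15 lines: mzhf ejp wgmf qtiw bgx tiuk rbp jaffb nlyt kjb jsfw eroph gblmk nlrg bcy
Hunk 4: at line 9 remove [jsfw] add [jowk] -> 15 lines: mzhf ejp wgmf qtiw bgx tiuk rbp jaffb nlyt kjb jowk eroph gblmk nlrg bcy
Hunk 5: at line 11 remove [gblmk] add [eaxy,rrcya,kmrb] -> 17 lines: mzhf ejp wgmf qtiw bgx tiuk rbp jaffb nlyt kjb jowk eroph eaxy rrcya kmrb nlrg bcy
Hunk 6: at line 6 remove [rbp,jaffb,nlyt] add [xrcll,colg] -> 16 lines: mzhf ejp wgmf qtiw bgx tiuk xrcll colg kjb jowk eroph eaxy rrcya kmrb nlrg bcy
Hunk 7: at line 3 remove [bgx,tiuk] add [dhfi] -> 15 lines: mzhf ejp wgmf qtiw dhfi xrcll colg kjb jowk eroph eaxy rrcya kmrb nlrg bcy
Final line count: 15

Answer: 15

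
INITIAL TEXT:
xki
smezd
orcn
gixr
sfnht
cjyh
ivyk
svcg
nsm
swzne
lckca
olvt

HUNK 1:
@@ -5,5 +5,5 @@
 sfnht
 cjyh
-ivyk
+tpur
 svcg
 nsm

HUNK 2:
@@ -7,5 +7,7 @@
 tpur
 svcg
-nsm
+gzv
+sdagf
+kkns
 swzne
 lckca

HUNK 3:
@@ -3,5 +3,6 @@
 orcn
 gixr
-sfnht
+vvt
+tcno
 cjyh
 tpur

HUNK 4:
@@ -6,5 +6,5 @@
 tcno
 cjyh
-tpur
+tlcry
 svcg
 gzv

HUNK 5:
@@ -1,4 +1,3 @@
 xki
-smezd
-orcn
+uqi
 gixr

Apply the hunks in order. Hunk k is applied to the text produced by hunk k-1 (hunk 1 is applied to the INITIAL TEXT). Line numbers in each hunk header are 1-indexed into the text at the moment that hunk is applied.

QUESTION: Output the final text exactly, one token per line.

Answer: xki
uqi
gixr
vvt
tcno
cjyh
tlcry
svcg
gzv
sdagf
kkns
swzne
lckca
olvt

Derivation:
Hunk 1: at line 5 remove [ivyk] add [tpur] -> 12 lines: xki smezd orcn gixr sfnht cjyh tpur svcg nsm swzne lckca olvt
Hunk 2: at line 7 remove [nsm] add [gzv,sdagf,kkns] -> 14 lines: xki smezd orcn gixr sfnht cjyh tpur svcg gzv sdagf kkns swzne lckca olvt
Hunk 3: at line 3 remove [sfnht] add [vvt,tcno] -> 15 lines: xki smezd orcn gixr vvt tcno cjyh tpur svcg gzv sdagf kkns swzne lckca olvt
Hunk 4: at line 6 remove [tpur] add [tlcry] -> 15 lines: xki smezd orcn gixr vvt tcno cjyh tlcry svcg gzv sdagf kkns swzne lckca olvt
Hunk 5: at line 1 remove [smezd,orcn] add [uqi] -> 14 lines: xki uqi gixr vvt tcno cjyh tlcry svcg gzv sdagf kkns swzne lckca olvt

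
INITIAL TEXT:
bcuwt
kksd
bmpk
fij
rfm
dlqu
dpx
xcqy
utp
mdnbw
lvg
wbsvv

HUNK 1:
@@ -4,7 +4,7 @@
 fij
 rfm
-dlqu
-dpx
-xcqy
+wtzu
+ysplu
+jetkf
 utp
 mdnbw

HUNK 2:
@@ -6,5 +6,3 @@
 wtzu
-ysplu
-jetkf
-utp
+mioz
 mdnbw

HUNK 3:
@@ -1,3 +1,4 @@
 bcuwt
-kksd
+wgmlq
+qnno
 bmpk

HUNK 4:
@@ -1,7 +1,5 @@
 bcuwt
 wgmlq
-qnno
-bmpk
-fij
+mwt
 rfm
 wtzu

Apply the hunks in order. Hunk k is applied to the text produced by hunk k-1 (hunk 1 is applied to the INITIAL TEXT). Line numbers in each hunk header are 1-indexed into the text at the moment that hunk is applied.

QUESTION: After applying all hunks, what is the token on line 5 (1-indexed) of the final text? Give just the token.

Hunk 1: at line 4 remove [dlqu,dpx,xcqy] add [wtzu,ysplu,jetkf] -> 12 lines: bcuwt kksd bmpk fij rfm wtzu ysplu jetkf utp mdnbw lvg wbsvv
Hunk 2: at line 6 remove [ysplu,jetkf,utp] add [mioz] -> 10 lines: bcuwt kksd bmpk fij rfm wtzu mioz mdnbw lvg wbsvv
Hunk 3: at line 1 remove [kksd] add [wgmlq,qnno] -> 11 lines: bcuwt wgmlq qnno bmpk fij rfm wtzu mioz mdnbw lvg wbsvv
Hunk 4: at line 1 remove [qnno,bmpk,fij] add [mwt] -> 9 lines: bcuwt wgmlq mwt rfm wtzu mioz mdnbw lvg wbsvv
Final line 5: wtzu

Answer: wtzu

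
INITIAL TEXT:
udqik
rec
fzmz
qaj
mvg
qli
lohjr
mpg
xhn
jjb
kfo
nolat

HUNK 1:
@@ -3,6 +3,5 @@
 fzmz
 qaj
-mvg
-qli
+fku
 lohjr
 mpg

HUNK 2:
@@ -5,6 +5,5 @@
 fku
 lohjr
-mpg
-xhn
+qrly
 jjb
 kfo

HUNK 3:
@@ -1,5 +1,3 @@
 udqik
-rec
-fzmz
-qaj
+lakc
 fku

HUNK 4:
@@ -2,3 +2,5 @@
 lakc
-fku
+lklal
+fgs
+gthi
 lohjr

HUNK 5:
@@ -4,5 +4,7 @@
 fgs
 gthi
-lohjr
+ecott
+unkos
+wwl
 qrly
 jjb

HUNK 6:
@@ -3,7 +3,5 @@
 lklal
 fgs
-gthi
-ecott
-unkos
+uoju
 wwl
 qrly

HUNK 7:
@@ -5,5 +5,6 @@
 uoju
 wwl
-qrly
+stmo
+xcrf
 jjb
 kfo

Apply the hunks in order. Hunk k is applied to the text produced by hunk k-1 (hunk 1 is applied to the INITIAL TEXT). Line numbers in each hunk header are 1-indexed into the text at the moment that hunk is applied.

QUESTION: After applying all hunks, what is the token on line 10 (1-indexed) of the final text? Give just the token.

Hunk 1: at line 3 remove [mvg,qli] add [fku] -> 11 lines: udqik rec fzmz qaj fku lohjr mpg xhn jjb kfo nolat
Hunk 2: at line 5 remove [mpg,xhn] add [qrly] -> 10 lines: udqik rec fzmz qaj fku lohjr qrly jjb kfo nolat
Hunk 3: at line 1 remove [rec,fzmz,qaj] add [lakc] -> 8 lines: udqik lakc fku lohjr qrly jjb kfo nolat
Hunk 4: at line 2 remove [fku] add [lklal,fgs,gthi] -> 10 lines: udqik lakc lklal fgs gthi lohjr qrly jjb kfo nolat
Hunk 5: at line 4 remove [lohjr] add [ecott,unkos,wwl] -> 12 lines: udqik lakc lklal fgs gthi ecott unkos wwl qrly jjb kfo nolat
Hunk 6: at line 3 remove [gthi,ecott,unkos] add [uoju] -> 10 lines: udqik lakc lklal fgs uoju wwl qrly jjb kfo nolat
Hunk 7: at line 5 remove [qrly] add [stmo,xcrf] -> 11 lines: udqik lakc lklal fgs uoju wwl stmo xcrf jjb kfo nolat
Final line 10: kfo

Answer: kfo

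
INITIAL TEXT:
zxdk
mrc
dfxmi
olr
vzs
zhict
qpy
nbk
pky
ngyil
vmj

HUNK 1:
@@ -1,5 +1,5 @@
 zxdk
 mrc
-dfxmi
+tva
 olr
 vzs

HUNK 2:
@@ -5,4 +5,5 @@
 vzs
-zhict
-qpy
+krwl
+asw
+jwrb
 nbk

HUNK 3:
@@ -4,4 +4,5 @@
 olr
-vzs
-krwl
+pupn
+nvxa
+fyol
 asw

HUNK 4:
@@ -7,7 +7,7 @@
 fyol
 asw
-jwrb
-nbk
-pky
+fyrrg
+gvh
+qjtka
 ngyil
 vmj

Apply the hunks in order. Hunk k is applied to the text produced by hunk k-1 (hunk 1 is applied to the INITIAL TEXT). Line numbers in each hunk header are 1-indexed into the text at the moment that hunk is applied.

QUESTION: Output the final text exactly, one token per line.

Hunk 1: at line 1 remove [dfxmi] add [tva] -> 11 lines: zxdk mrc tva olr vzs zhict qpy nbk pky ngyil vmj
Hunk 2: at line 5 remove [zhict,qpy] add [krwl,asw,jwrb] -> 12 lines: zxdk mrc tva olr vzs krwl asw jwrb nbk pky ngyil vmj
Hunk 3: at line 4 remove [vzs,krwl] add [pupn,nvxa,fyol] -> 13 lines: zxdk mrc tva olr pupn nvxa fyol asw jwrb nbk pky ngyil vmj
Hunk 4: at line 7 remove [jwrb,nbk,pky] add [fyrrg,gvh,qjtka] -> 13 lines: zxdk mrc tva olr pupn nvxa fyol asw fyrrg gvh qjtka ngyil vmj

Answer: zxdk
mrc
tva
olr
pupn
nvxa
fyol
asw
fyrrg
gvh
qjtka
ngyil
vmj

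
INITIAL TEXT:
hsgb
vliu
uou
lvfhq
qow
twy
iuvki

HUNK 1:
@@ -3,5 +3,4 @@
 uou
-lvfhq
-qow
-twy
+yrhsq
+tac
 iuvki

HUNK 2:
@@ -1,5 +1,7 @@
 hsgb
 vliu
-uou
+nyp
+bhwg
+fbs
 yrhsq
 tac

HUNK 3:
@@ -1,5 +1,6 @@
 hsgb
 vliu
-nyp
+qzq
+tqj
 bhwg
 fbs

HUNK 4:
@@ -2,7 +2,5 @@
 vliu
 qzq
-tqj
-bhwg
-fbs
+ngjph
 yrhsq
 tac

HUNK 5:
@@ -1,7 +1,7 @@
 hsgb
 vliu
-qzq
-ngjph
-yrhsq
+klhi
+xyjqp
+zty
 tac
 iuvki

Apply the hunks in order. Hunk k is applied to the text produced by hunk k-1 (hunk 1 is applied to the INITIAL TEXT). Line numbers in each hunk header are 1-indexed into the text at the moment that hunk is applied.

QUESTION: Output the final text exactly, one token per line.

Hunk 1: at line 3 remove [lvfhq,qow,twy] add [yrhsq,tac] -> 6 lines: hsgb vliu uou yrhsq tac iuvki
Hunk 2: at line 1 remove [uou] add [nyp,bhwg,fbs] -> 8 lines: hsgb vliu nyp bhwg fbs yrhsq tac iuvki
Hunk 3: at line 1 remove [nyp] add [qzq,tqj] -> 9 lines: hsgb vliu qzq tqj bhwg fbs yrhsq tac iuvki
Hunk 4: at line 2 remove [tqj,bhwg,fbs] add [ngjph] -> 7 lines: hsgb vliu qzq ngjph yrhsq tac iuvki
Hunk 5: at line 1 remove [qzq,ngjph,yrhsq] add [klhi,xyjqp,zty] -> 7 lines: hsgb vliu klhi xyjqp zty tac iuvki

Answer: hsgb
vliu
klhi
xyjqp
zty
tac
iuvki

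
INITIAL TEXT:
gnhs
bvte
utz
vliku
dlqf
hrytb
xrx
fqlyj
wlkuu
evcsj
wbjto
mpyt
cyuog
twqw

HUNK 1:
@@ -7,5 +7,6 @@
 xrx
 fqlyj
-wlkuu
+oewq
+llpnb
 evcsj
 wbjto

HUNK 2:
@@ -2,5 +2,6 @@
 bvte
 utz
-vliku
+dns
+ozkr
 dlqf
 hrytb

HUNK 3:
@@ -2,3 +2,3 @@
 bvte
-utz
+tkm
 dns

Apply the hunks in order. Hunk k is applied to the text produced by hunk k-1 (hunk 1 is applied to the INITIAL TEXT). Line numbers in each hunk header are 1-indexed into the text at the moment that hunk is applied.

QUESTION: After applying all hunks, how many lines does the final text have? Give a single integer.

Hunk 1: at line 7 remove [wlkuu] add [oewq,llpnb] -> 15 lines: gnhs bvte utz vliku dlqf hrytb xrx fqlyj oewq llpnb evcsj wbjto mpyt cyuog twqw
Hunk 2: at line 2 remove [vliku] add [dns,ozkr] -> 16 lines: gnhs bvte utz dns ozkr dlqf hrytb xrx fqlyj oewq llpnb evcsj wbjto mpyt cyuog twqw
Hunk 3: at line 2 remove [utz] add [tkm] -> 16 lines: gnhs bvte tkm dns ozkr dlqf hrytb xrx fqlyj oewq llpnb evcsj wbjto mpyt cyuog twqw
Final line count: 16

Answer: 16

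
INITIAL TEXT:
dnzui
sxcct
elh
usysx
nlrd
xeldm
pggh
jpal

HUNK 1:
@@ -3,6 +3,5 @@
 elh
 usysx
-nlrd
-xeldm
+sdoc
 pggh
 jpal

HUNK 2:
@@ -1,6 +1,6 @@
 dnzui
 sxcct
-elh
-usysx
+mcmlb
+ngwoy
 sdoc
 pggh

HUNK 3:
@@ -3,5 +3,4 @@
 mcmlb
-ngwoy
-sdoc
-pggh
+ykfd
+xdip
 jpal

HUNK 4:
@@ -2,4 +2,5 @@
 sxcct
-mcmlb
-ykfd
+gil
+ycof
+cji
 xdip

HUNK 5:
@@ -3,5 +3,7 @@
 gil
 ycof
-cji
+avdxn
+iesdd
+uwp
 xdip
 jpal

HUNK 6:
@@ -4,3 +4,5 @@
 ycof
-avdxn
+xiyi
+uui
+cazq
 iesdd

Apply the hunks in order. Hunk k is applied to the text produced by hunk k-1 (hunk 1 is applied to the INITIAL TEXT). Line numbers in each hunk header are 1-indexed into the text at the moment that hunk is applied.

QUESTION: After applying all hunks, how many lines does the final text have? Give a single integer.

Answer: 11

Derivation:
Hunk 1: at line 3 remove [nlrd,xeldm] add [sdoc] -> 7 lines: dnzui sxcct elh usysx sdoc pggh jpal
Hunk 2: at line 1 remove [elh,usysx] add [mcmlb,ngwoy] -> 7 lines: dnzui sxcct mcmlb ngwoy sdoc pggh jpal
Hunk 3: at line 3 remove [ngwoy,sdoc,pggh] add [ykfd,xdip] -> 6 lines: dnzui sxcct mcmlb ykfd xdip jpal
Hunk 4: at line 2 remove [mcmlb,ykfd] add [gil,ycof,cji] -> 7 lines: dnzui sxcct gil ycof cji xdip jpal
Hunk 5: at line 3 remove [cji] add [avdxn,iesdd,uwp] -> 9 lines: dnzui sxcct gil ycof avdxn iesdd uwp xdip jpal
Hunk 6: at line 4 remove [avdxn] add [xiyi,uui,cazq] -> 11 lines: dnzui sxcct gil ycof xiyi uui cazq iesdd uwp xdip jpal
Final line count: 11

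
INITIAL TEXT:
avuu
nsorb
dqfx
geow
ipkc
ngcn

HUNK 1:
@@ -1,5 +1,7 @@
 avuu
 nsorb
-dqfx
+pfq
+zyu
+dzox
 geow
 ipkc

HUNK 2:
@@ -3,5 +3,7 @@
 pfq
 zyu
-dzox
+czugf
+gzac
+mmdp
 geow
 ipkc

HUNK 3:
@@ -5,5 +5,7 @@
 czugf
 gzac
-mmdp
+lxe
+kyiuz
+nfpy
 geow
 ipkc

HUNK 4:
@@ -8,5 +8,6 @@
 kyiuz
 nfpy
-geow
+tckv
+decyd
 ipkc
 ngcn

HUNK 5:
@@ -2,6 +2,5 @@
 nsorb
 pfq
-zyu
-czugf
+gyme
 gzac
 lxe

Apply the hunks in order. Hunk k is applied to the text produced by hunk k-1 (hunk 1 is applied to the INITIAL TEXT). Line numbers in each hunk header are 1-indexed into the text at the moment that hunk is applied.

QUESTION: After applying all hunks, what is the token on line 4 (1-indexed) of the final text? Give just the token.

Answer: gyme

Derivation:
Hunk 1: at line 1 remove [dqfx] add [pfq,zyu,dzox] -> 8 lines: avuu nsorb pfq zyu dzox geow ipkc ngcn
Hunk 2: at line 3 remove [dzox] add [czugf,gzac,mmdp] -> 10 lines: avuu nsorb pfq zyu czugf gzac mmdp geow ipkc ngcn
Hunk 3: at line 5 remove [mmdp] add [lxe,kyiuz,nfpy] -> 12 lines: avuu nsorb pfq zyu czugf gzac lxe kyiuz nfpy geow ipkc ngcn
Hunk 4: at line 8 remove [geow] add [tckv,decyd] -> 13 lines: avuu nsorb pfq zyu czugf gzac lxe kyiuz nfpy tckv decyd ipkc ngcn
Hunk 5: at line 2 remove [zyu,czugf] add [gyme] -> 12 lines: avuu nsorb pfq gyme gzac lxe kyiuz nfpy tckv decyd ipkc ngcn
Final line 4: gyme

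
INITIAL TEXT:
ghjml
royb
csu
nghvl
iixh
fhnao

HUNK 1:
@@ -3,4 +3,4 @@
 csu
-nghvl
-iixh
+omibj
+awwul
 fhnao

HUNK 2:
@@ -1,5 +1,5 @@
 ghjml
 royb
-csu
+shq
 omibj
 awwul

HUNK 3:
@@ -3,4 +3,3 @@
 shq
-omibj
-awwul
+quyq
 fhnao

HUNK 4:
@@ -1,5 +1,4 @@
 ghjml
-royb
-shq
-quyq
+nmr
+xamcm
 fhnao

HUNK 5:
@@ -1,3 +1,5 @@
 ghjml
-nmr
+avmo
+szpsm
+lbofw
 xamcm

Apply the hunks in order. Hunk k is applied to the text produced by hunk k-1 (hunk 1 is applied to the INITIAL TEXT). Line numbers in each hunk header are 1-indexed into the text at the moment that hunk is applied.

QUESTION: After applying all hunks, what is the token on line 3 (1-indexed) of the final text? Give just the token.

Answer: szpsm

Derivation:
Hunk 1: at line 3 remove [nghvl,iixh] add [omibj,awwul] -> 6 lines: ghjml royb csu omibj awwul fhnao
Hunk 2: at line 1 remove [csu] add [shq] -> 6 lines: ghjml royb shq omibj awwul fhnao
Hunk 3: at line 3 remove [omibj,awwul] add [quyq] -> 5 lines: ghjml royb shq quyq fhnao
Hunk 4: at line 1 remove [royb,shq,quyq] add [nmr,xamcm] -> 4 lines: ghjml nmr xamcm fhnao
Hunk 5: at line 1 remove [nmr] add [avmo,szpsm,lbofw] -> 6 lines: ghjml avmo szpsm lbofw xamcm fhnao
Final line 3: szpsm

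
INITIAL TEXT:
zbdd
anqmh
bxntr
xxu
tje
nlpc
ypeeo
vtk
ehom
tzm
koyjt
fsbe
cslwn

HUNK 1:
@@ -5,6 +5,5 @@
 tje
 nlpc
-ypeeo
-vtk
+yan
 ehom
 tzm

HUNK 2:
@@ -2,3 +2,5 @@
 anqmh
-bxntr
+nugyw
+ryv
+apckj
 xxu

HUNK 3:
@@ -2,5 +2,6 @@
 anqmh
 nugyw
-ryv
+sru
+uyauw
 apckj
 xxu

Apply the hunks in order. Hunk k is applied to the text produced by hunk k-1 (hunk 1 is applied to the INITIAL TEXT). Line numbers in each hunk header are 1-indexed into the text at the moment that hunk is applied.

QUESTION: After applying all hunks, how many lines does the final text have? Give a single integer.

Answer: 15

Derivation:
Hunk 1: at line 5 remove [ypeeo,vtk] add [yan] -> 12 lines: zbdd anqmh bxntr xxu tje nlpc yan ehom tzm koyjt fsbe cslwn
Hunk 2: at line 2 remove [bxntr] add [nugyw,ryv,apckj] -> 14 lines: zbdd anqmh nugyw ryv apckj xxu tje nlpc yan ehom tzm koyjt fsbe cslwn
Hunk 3: at line 2 remove [ryv] add [sru,uyauw] -> 15 lines: zbdd anqmh nugyw sru uyauw apckj xxu tje nlpc yan ehom tzm koyjt fsbe cslwn
Final line count: 15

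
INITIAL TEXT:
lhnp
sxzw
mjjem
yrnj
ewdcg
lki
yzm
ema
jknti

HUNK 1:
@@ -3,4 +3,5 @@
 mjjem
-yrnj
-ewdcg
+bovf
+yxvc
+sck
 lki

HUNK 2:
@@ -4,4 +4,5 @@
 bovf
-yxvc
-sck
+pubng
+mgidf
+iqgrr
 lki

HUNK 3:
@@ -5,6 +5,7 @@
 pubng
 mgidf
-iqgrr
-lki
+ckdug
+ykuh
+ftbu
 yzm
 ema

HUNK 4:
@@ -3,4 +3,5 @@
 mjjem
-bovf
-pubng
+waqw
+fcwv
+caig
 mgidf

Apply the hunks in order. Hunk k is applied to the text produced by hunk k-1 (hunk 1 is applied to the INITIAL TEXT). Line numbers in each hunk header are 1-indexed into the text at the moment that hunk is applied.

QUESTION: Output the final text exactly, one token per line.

Answer: lhnp
sxzw
mjjem
waqw
fcwv
caig
mgidf
ckdug
ykuh
ftbu
yzm
ema
jknti

Derivation:
Hunk 1: at line 3 remove [yrnj,ewdcg] add [bovf,yxvc,sck] -> 10 lines: lhnp sxzw mjjem bovf yxvc sck lki yzm ema jknti
Hunk 2: at line 4 remove [yxvc,sck] add [pubng,mgidf,iqgrr] -> 11 lines: lhnp sxzw mjjem bovf pubng mgidf iqgrr lki yzm ema jknti
Hunk 3: at line 5 remove [iqgrr,lki] add [ckdug,ykuh,ftbu] -> 12 lines: lhnp sxzw mjjem bovf pubng mgidf ckdug ykuh ftbu yzm ema jknti
Hunk 4: at line 3 remove [bovf,pubng] add [waqw,fcwv,caig] -> 13 lines: lhnp sxzw mjjem waqw fcwv caig mgidf ckdug ykuh ftbu yzm ema jknti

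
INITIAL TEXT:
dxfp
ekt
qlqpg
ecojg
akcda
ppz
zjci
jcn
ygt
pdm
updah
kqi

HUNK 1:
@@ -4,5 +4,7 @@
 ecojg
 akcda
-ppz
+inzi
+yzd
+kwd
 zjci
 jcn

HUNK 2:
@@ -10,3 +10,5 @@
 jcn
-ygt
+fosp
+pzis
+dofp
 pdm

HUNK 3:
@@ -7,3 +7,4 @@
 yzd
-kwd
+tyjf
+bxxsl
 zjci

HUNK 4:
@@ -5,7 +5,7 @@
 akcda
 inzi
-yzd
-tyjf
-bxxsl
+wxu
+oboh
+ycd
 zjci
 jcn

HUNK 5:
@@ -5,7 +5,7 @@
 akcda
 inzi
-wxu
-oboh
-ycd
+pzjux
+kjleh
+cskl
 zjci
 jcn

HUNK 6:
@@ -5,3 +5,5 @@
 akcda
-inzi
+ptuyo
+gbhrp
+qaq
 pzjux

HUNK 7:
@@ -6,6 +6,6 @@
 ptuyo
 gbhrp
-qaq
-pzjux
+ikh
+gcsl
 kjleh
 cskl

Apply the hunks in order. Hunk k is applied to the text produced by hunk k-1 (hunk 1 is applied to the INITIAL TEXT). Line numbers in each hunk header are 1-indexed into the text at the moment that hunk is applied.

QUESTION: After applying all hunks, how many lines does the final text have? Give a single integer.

Answer: 19

Derivation:
Hunk 1: at line 4 remove [ppz] add [inzi,yzd,kwd] -> 14 lines: dxfp ekt qlqpg ecojg akcda inzi yzd kwd zjci jcn ygt pdm updah kqi
Hunk 2: at line 10 remove [ygt] add [fosp,pzis,dofp] -> 16 lines: dxfp ekt qlqpg ecojg akcda inzi yzd kwd zjci jcn fosp pzis dofp pdm updah kqi
Hunk 3: at line 7 remove [kwd] add [tyjf,bxxsl] -> 17 lines: dxfp ekt qlqpg ecojg akcda inzi yzd tyjf bxxsl zjci jcn fosp pzis dofp pdm updah kqi
Hunk 4: at line 5 remove [yzd,tyjf,bxxsl] add [wxu,oboh,ycd] -> 17 lines: dxfp ekt qlqpg ecojg akcda inzi wxu oboh ycd zjci jcn fosp pzis dofp pdm updah kqi
Hunk 5: at line 5 remove [wxu,oboh,ycd] add [pzjux,kjleh,cskl] -> 17 lines: dxfp ekt qlqpg ecojg akcda inzi pzjux kjleh cskl zjci jcn fosp pzis dofp pdm updah kqi
Hunk 6: at line 5 remove [inzi] add [ptuyo,gbhrp,qaq] -> 19 lines: dxfp ekt qlqpg ecojg akcda ptuyo gbhrp qaq pzjux kjleh cskl zjci jcn fosp pzis dofp pdm updah kqi
Hunk 7: at line 6 remove [qaq,pzjux] add [ikh,gcsl] -> 19 lines: dxfp ekt qlqpg ecojg akcda ptuyo gbhrp ikh gcsl kjleh cskl zjci jcn fosp pzis dofp pdm updah kqi
Final line count: 19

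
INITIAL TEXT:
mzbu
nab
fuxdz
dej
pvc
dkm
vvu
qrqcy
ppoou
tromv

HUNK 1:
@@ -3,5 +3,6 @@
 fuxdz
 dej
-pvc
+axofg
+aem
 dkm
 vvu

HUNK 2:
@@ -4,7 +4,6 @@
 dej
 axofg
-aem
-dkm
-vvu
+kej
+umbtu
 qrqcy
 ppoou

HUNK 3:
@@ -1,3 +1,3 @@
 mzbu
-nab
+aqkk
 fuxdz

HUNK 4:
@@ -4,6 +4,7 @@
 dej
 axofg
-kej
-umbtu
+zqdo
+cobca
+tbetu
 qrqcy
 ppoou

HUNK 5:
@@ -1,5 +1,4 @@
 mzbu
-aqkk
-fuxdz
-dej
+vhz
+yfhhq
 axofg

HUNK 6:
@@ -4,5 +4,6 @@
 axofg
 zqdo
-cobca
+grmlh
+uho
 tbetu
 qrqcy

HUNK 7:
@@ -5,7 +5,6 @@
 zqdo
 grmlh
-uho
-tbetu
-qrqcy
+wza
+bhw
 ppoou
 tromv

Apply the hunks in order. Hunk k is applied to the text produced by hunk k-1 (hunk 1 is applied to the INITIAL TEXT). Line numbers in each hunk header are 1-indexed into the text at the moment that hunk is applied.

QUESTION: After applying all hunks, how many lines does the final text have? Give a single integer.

Hunk 1: at line 3 remove [pvc] add [axofg,aem] -> 11 lines: mzbu nab fuxdz dej axofg aem dkm vvu qrqcy ppoou tromv
Hunk 2: at line 4 remove [aem,dkm,vvu] add [kej,umbtu] -> 10 lines: mzbu nab fuxdz dej axofg kej umbtu qrqcy ppoou tromv
Hunk 3: at line 1 remove [nab] add [aqkk] -> 10 lines: mzbu aqkk fuxdz dej axofg kej umbtu qrqcy ppoou tromv
Hunk 4: at line 4 remove [kej,umbtu] add [zqdo,cobca,tbetu] -> 11 lines: mzbu aqkk fuxdz dej axofg zqdo cobca tbetu qrqcy ppoou tromv
Hunk 5: at line 1 remove [aqkk,fuxdz,dej] add [vhz,yfhhq] -> 10 lines: mzbu vhz yfhhq axofg zqdo cobca tbetu qrqcy ppoou tromv
Hunk 6: at line 4 remove [cobca] add [grmlh,uho] -> 11 lines: mzbu vhz yfhhq axofg zqdo grmlh uho tbetu qrqcy ppoou tromv
Hunk 7: at line 5 remove [uho,tbetu,qrqcy] add [wza,bhw] -> 10 lines: mzbu vhz yfhhq axofg zqdo grmlh wza bhw ppoou tromv
Final line count: 10

Answer: 10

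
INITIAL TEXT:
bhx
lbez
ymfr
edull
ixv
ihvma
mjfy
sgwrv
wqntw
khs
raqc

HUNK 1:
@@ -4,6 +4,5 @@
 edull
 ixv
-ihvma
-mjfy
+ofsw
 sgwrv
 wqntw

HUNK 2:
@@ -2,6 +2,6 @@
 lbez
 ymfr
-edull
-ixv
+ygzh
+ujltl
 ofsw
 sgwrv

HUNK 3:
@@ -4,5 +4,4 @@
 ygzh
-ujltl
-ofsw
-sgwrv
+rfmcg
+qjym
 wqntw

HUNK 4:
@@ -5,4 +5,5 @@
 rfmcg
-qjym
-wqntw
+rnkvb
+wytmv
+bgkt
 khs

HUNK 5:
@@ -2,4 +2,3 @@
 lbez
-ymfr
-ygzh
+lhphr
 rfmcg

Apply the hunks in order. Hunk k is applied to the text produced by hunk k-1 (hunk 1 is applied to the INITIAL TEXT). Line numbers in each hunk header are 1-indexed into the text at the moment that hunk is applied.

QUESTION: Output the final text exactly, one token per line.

Hunk 1: at line 4 remove [ihvma,mjfy] add [ofsw] -> 10 lines: bhx lbez ymfr edull ixv ofsw sgwrv wqntw khs raqc
Hunk 2: at line 2 remove [edull,ixv] add [ygzh,ujltl] -> 10 lines: bhx lbez ymfr ygzh ujltl ofsw sgwrv wqntw khs raqc
Hunk 3: at line 4 remove [ujltl,ofsw,sgwrv] add [rfmcg,qjym] -> 9 lines: bhx lbez ymfr ygzh rfmcg qjym wqntw khs raqc
Hunk 4: at line 5 remove [qjym,wqntw] add [rnkvb,wytmv,bgkt] -> 10 lines: bhx lbez ymfr ygzh rfmcg rnkvb wytmv bgkt khs raqc
Hunk 5: at line 2 remove [ymfr,ygzh] add [lhphr] -> 9 lines: bhx lbez lhphr rfmcg rnkvb wytmv bgkt khs raqc

Answer: bhx
lbez
lhphr
rfmcg
rnkvb
wytmv
bgkt
khs
raqc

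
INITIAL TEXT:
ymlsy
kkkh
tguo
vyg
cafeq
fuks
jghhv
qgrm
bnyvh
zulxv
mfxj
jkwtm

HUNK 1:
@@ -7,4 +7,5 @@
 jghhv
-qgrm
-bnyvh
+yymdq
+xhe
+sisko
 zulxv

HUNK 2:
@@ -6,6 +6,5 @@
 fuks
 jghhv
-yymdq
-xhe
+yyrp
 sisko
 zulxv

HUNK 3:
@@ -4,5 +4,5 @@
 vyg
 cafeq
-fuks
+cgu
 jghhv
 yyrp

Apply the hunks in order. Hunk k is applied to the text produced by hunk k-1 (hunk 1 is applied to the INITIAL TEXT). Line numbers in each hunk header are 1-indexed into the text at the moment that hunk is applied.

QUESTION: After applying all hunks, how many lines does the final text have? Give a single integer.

Hunk 1: at line 7 remove [qgrm,bnyvh] add [yymdq,xhe,sisko] -> 13 lines: ymlsy kkkh tguo vyg cafeq fuks jghhv yymdq xhe sisko zulxv mfxj jkwtm
Hunk 2: at line 6 remove [yymdq,xhe] add [yyrp] -> 12 lines: ymlsy kkkh tguo vyg cafeq fuks jghhv yyrp sisko zulxv mfxj jkwtm
Hunk 3: at line 4 remove [fuks] add [cgu] -> 12 lines: ymlsy kkkh tguo vyg cafeq cgu jghhv yyrp sisko zulxv mfxj jkwtm
Final line count: 12

Answer: 12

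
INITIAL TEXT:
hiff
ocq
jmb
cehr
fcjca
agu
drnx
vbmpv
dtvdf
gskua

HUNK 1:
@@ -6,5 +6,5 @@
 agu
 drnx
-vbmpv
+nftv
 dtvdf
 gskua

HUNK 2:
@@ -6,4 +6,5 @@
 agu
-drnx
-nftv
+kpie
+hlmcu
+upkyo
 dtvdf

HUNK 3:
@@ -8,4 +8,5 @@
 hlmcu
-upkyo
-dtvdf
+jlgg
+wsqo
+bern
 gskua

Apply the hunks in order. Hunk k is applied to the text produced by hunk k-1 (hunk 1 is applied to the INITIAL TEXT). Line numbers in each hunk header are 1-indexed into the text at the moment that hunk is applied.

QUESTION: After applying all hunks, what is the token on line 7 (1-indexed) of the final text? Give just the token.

Hunk 1: at line 6 remove [vbmpv] add [nftv] -> 10 lines: hiff ocq jmb cehr fcjca agu drnx nftv dtvdf gskua
Hunk 2: at line 6 remove [drnx,nftv] add [kpie,hlmcu,upkyo] -> 11 lines: hiff ocq jmb cehr fcjca agu kpie hlmcu upkyo dtvdf gskua
Hunk 3: at line 8 remove [upkyo,dtvdf] add [jlgg,wsqo,bern] -> 12 lines: hiff ocq jmb cehr fcjca agu kpie hlmcu jlgg wsqo bern gskua
Final line 7: kpie

Answer: kpie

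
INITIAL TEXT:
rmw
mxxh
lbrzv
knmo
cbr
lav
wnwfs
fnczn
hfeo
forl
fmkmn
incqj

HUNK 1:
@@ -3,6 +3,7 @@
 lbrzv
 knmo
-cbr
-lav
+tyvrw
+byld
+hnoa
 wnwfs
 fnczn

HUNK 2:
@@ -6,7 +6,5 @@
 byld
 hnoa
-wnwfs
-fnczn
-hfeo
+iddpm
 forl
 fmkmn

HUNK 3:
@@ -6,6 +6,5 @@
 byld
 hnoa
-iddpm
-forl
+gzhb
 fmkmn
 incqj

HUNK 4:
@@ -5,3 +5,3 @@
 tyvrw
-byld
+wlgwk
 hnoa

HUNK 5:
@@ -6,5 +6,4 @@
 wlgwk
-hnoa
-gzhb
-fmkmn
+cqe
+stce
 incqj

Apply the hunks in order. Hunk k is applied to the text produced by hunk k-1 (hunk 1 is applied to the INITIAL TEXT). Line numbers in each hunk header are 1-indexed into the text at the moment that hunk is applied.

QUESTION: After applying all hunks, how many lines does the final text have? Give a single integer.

Answer: 9

Derivation:
Hunk 1: at line 3 remove [cbr,lav] add [tyvrw,byld,hnoa] -> 13 lines: rmw mxxh lbrzv knmo tyvrw byld hnoa wnwfs fnczn hfeo forl fmkmn incqj
Hunk 2: at line 6 remove [wnwfs,fnczn,hfeo] add [iddpm] -> 11 lines: rmw mxxh lbrzv knmo tyvrw byld hnoa iddpm forl fmkmn incqj
Hunk 3: at line 6 remove [iddpm,forl] add [gzhb] -> 10 lines: rmw mxxh lbrzv knmo tyvrw byld hnoa gzhb fmkmn incqj
Hunk 4: at line 5 remove [byld] add [wlgwk] -> 10 lines: rmw mxxh lbrzv knmo tyvrw wlgwk hnoa gzhb fmkmn incqj
Hunk 5: at line 6 remove [hnoa,gzhb,fmkmn] add [cqe,stce] -> 9 lines: rmw mxxh lbrzv knmo tyvrw wlgwk cqe stce incqj
Final line count: 9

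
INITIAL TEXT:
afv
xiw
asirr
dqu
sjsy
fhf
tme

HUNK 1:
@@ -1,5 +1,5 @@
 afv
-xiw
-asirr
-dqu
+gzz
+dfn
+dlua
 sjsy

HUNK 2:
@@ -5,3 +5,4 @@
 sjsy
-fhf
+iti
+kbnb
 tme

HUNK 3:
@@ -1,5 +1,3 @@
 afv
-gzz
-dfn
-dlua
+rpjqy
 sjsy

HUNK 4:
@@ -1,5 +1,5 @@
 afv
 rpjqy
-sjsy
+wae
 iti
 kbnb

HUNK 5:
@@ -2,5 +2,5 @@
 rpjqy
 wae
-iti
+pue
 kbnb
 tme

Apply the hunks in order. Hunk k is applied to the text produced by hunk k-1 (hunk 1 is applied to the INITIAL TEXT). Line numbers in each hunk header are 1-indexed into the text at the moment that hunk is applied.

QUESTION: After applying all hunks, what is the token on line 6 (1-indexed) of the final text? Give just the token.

Answer: tme

Derivation:
Hunk 1: at line 1 remove [xiw,asirr,dqu] add [gzz,dfn,dlua] -> 7 lines: afv gzz dfn dlua sjsy fhf tme
Hunk 2: at line 5 remove [fhf] add [iti,kbnb] -> 8 lines: afv gzz dfn dlua sjsy iti kbnb tme
Hunk 3: at line 1 remove [gzz,dfn,dlua] add [rpjqy] -> 6 lines: afv rpjqy sjsy iti kbnb tme
Hunk 4: at line 1 remove [sjsy] add [wae] -> 6 lines: afv rpjqy wae iti kbnb tme
Hunk 5: at line 2 remove [iti] add [pue] -> 6 lines: afv rpjqy wae pue kbnb tme
Final line 6: tme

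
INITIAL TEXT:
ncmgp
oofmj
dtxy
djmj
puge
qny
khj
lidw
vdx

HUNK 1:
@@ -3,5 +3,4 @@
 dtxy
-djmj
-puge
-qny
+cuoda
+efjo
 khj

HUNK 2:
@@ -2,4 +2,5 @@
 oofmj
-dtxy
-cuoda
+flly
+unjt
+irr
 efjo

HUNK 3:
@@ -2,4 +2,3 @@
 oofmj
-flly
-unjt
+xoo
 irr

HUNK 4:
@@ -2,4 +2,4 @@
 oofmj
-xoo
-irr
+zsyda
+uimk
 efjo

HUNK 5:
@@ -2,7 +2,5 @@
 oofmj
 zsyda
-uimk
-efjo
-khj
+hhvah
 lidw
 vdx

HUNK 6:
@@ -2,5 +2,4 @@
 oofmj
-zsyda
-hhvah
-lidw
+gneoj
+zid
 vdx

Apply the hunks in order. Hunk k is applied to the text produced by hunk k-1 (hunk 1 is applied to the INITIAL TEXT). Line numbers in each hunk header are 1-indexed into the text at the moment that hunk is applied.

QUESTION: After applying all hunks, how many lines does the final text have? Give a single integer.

Hunk 1: at line 3 remove [djmj,puge,qny] add [cuoda,efjo] -> 8 lines: ncmgp oofmj dtxy cuoda efjo khj lidw vdx
Hunk 2: at line 2 remove [dtxy,cuoda] add [flly,unjt,irr] -> 9 lines: ncmgp oofmj flly unjt irr efjo khj lidw vdx
Hunk 3: at line 2 remove [flly,unjt] add [xoo] -> 8 lines: ncmgp oofmj xoo irr efjo khj lidw vdx
Hunk 4: at line 2 remove [xoo,irr] add [zsyda,uimk] -> 8 lines: ncmgp oofmj zsyda uimk efjo khj lidw vdx
Hunk 5: at line 2 remove [uimk,efjo,khj] add [hhvah] -> 6 lines: ncmgp oofmj zsyda hhvah lidw vdx
Hunk 6: at line 2 remove [zsyda,hhvah,lidw] add [gneoj,zid] -> 5 lines: ncmgp oofmj gneoj zid vdx
Final line count: 5

Answer: 5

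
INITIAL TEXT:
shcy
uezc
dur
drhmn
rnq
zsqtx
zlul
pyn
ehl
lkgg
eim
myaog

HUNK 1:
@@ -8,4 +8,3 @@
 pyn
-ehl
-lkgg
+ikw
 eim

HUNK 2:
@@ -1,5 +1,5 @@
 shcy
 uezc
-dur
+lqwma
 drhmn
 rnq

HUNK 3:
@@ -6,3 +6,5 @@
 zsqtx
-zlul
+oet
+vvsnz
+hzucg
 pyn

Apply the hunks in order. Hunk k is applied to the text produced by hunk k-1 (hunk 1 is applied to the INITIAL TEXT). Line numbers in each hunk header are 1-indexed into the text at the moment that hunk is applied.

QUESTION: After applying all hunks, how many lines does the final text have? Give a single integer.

Hunk 1: at line 8 remove [ehl,lkgg] add [ikw] -> 11 lines: shcy uezc dur drhmn rnq zsqtx zlul pyn ikw eim myaog
Hunk 2: at line 1 remove [dur] add [lqwma] -> 11 lines: shcy uezc lqwma drhmn rnq zsqtx zlul pyn ikw eim myaog
Hunk 3: at line 6 remove [zlul] add [oet,vvsnz,hzucg] -> 13 lines: shcy uezc lqwma drhmn rnq zsqtx oet vvsnz hzucg pyn ikw eim myaog
Final line count: 13

Answer: 13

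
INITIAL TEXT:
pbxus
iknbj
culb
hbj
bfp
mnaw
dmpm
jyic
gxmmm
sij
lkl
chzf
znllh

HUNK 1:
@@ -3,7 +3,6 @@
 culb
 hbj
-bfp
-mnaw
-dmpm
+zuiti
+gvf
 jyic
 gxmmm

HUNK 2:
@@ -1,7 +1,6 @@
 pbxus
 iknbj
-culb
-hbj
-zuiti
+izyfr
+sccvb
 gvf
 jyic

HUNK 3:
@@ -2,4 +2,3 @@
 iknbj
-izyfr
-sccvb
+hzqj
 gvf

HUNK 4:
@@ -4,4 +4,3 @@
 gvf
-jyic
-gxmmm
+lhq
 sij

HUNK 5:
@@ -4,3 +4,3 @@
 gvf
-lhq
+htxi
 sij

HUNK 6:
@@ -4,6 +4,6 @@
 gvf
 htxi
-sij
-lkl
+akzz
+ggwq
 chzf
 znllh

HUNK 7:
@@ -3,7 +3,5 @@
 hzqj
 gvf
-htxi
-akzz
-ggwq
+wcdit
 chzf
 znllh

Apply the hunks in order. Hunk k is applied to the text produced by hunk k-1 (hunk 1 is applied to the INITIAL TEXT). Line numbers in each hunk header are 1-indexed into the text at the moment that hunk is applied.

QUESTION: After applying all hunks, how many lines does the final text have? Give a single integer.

Hunk 1: at line 3 remove [bfp,mnaw,dmpm] add [zuiti,gvf] -> 12 lines: pbxus iknbj culb hbj zuiti gvf jyic gxmmm sij lkl chzf znllh
Hunk 2: at line 1 remove [culb,hbj,zuiti] add [izyfr,sccvb] -> 11 lines: pbxus iknbj izyfr sccvb gvf jyic gxmmm sij lkl chzf znllh
Hunk 3: at line 2 remove [izyfr,sccvb] add [hzqj] -> 10 lines: pbxus iknbj hzqj gvf jyic gxmmm sij lkl chzf znllh
Hunk 4: at line 4 remove [jyic,gxmmm] add [lhq] -> 9 lines: pbxus iknbj hzqj gvf lhq sij lkl chzf znllh
Hunk 5: at line 4 remove [lhq] add [htxi] -> 9 lines: pbxus iknbj hzqj gvf htxi sij lkl chzf znllh
Hunk 6: at line 4 remove [sij,lkl] add [akzz,ggwq] -> 9 lines: pbxus iknbj hzqj gvf htxi akzz ggwq chzf znllh
Hunk 7: at line 3 remove [htxi,akzz,ggwq] add [wcdit] -> 7 lines: pbxus iknbj hzqj gvf wcdit chzf znllh
Final line count: 7

Answer: 7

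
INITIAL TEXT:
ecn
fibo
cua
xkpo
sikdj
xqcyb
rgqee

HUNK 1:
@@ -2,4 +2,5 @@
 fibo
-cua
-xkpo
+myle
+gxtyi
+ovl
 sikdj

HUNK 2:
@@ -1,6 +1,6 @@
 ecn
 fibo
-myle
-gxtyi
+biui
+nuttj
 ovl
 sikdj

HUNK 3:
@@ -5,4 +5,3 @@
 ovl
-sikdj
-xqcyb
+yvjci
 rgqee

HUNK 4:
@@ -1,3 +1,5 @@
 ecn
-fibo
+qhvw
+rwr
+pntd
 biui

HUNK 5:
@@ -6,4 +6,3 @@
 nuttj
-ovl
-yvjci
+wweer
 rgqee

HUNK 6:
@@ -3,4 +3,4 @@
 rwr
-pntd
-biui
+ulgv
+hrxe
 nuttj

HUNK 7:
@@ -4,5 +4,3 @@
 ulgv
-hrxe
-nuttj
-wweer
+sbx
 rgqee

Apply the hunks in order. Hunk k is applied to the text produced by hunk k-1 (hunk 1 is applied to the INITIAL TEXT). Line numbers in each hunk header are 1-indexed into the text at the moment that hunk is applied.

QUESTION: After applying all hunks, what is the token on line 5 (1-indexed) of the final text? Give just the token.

Answer: sbx

Derivation:
Hunk 1: at line 2 remove [cua,xkpo] add [myle,gxtyi,ovl] -> 8 lines: ecn fibo myle gxtyi ovl sikdj xqcyb rgqee
Hunk 2: at line 1 remove [myle,gxtyi] add [biui,nuttj] -> 8 lines: ecn fibo biui nuttj ovl sikdj xqcyb rgqee
Hunk 3: at line 5 remove [sikdj,xqcyb] add [yvjci] -> 7 lines: ecn fibo biui nuttj ovl yvjci rgqee
Hunk 4: at line 1 remove [fibo] add [qhvw,rwr,pntd] -> 9 lines: ecn qhvw rwr pntd biui nuttj ovl yvjci rgqee
Hunk 5: at line 6 remove [ovl,yvjci] add [wweer] -> 8 lines: ecn qhvw rwr pntd biui nuttj wweer rgqee
Hunk 6: at line 3 remove [pntd,biui] add [ulgv,hrxe] -> 8 lines: ecn qhvw rwr ulgv hrxe nuttj wweer rgqee
Hunk 7: at line 4 remove [hrxe,nuttj,wweer] add [sbx] -> 6 lines: ecn qhvw rwr ulgv sbx rgqee
Final line 5: sbx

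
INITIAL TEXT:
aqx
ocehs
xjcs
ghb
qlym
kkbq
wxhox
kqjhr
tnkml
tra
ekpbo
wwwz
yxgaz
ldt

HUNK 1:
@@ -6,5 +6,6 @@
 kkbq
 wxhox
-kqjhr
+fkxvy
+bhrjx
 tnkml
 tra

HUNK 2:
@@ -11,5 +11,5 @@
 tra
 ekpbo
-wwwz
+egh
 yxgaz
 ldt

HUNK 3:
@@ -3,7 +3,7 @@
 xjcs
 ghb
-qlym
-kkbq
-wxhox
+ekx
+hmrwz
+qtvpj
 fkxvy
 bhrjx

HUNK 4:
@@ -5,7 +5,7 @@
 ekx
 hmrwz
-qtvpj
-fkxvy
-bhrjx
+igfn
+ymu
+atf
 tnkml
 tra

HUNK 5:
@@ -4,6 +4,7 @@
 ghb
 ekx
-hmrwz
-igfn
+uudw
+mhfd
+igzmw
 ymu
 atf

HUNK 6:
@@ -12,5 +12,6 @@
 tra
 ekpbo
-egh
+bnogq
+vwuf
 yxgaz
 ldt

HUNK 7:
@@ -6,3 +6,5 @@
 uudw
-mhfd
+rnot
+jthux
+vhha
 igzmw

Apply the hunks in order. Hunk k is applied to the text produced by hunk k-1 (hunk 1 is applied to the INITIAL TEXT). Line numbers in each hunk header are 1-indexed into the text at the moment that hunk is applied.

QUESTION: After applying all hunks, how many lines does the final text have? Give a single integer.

Answer: 19

Derivation:
Hunk 1: at line 6 remove [kqjhr] add [fkxvy,bhrjx] -> 15 lines: aqx ocehs xjcs ghb qlym kkbq wxhox fkxvy bhrjx tnkml tra ekpbo wwwz yxgaz ldt
Hunk 2: at line 11 remove [wwwz] add [egh] -> 15 lines: aqx ocehs xjcs ghb qlym kkbq wxhox fkxvy bhrjx tnkml tra ekpbo egh yxgaz ldt
Hunk 3: at line 3 remove [qlym,kkbq,wxhox] add [ekx,hmrwz,qtvpj] -> 15 lines: aqx ocehs xjcs ghb ekx hmrwz qtvpj fkxvy bhrjx tnkml tra ekpbo egh yxgaz ldt
Hunk 4: at line 5 remove [qtvpj,fkxvy,bhrjx] add [igfn,ymu,atf] -> 15 lines: aqx ocehs xjcs ghb ekx hmrwz igfn ymu atf tnkml tra ekpbo egh yxgaz ldt
Hunk 5: at line 4 remove [hmrwz,igfn] add [uudw,mhfd,igzmw] -> 16 lines: aqx ocehs xjcs ghb ekx uudw mhfd igzmw ymu atf tnkml tra ekpbo egh yxgaz ldt
Hunk 6: at line 12 remove [egh] add [bnogq,vwuf] -> 17 lines: aqx ocehs xjcs ghb ekx uudw mhfd igzmw ymu atf tnkml tra ekpbo bnogq vwuf yxgaz ldt
Hunk 7: at line 6 remove [mhfd] add [rnot,jthux,vhha] -> 19 lines: aqx ocehs xjcs ghb ekx uudw rnot jthux vhha igzmw ymu atf tnkml tra ekpbo bnogq vwuf yxgaz ldt
Final line count: 19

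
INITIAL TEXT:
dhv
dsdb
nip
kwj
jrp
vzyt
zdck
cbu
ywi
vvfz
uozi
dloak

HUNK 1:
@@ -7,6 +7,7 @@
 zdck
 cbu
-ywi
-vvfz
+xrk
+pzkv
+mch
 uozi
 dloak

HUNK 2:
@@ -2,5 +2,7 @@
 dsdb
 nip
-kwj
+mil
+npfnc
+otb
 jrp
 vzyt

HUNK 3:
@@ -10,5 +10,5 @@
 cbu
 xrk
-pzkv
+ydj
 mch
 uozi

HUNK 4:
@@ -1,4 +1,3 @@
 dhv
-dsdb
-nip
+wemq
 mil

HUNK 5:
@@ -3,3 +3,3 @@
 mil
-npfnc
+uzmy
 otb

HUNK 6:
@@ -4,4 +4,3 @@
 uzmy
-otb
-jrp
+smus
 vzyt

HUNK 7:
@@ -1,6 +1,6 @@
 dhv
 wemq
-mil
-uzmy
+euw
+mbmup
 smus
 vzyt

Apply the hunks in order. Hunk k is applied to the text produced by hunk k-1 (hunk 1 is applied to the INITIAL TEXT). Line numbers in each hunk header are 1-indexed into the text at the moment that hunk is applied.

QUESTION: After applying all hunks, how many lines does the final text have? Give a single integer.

Answer: 13

Derivation:
Hunk 1: at line 7 remove [ywi,vvfz] add [xrk,pzkv,mch] -> 13 lines: dhv dsdb nip kwj jrp vzyt zdck cbu xrk pzkv mch uozi dloak
Hunk 2: at line 2 remove [kwj] add [mil,npfnc,otb] -> 15 lines: dhv dsdb nip mil npfnc otb jrp vzyt zdck cbu xrk pzkv mch uozi dloak
Hunk 3: at line 10 remove [pzkv] add [ydj] -> 15 lines: dhv dsdb nip mil npfnc otb jrp vzyt zdck cbu xrk ydj mch uozi dloak
Hunk 4: at line 1 remove [dsdb,nip] add [wemq] -> 14 lines: dhv wemq mil npfnc otb jrp vzyt zdck cbu xrk ydj mch uozi dloak
Hunk 5: at line 3 remove [npfnc] add [uzmy] -> 14 lines: dhv wemq mil uzmy otb jrp vzyt zdck cbu xrk ydj mch uozi dloak
Hunk 6: at line 4 remove [otb,jrp] add [smus] -> 13 lines: dhv wemq mil uzmy smus vzyt zdck cbu xrk ydj mch uozi dloak
Hunk 7: at line 1 remove [mil,uzmy] add [euw,mbmup] -> 13 lines: dhv wemq euw mbmup smus vzyt zdck cbu xrk ydj mch uozi dloak
Final line count: 13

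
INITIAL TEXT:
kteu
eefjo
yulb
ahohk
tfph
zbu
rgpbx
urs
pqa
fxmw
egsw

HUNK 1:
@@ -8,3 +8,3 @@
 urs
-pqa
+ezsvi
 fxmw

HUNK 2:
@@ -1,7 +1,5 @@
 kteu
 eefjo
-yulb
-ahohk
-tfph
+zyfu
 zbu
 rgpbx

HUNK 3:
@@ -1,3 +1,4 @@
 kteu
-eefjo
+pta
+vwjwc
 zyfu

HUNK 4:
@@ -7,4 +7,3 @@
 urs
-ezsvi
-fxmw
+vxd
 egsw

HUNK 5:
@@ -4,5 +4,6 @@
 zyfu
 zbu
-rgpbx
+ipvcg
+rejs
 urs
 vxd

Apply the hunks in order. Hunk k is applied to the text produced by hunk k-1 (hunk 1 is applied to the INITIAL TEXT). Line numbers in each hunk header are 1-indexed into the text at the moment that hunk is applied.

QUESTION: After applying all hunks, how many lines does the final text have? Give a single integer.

Answer: 10

Derivation:
Hunk 1: at line 8 remove [pqa] add [ezsvi] -> 11 lines: kteu eefjo yulb ahohk tfph zbu rgpbx urs ezsvi fxmw egsw
Hunk 2: at line 1 remove [yulb,ahohk,tfph] add [zyfu] -> 9 lines: kteu eefjo zyfu zbu rgpbx urs ezsvi fxmw egsw
Hunk 3: at line 1 remove [eefjo] add [pta,vwjwc] -> 10 lines: kteu pta vwjwc zyfu zbu rgpbx urs ezsvi fxmw egsw
Hunk 4: at line 7 remove [ezsvi,fxmw] add [vxd] -> 9 lines: kteu pta vwjwc zyfu zbu rgpbx urs vxd egsw
Hunk 5: at line 4 remove [rgpbx] add [ipvcg,rejs] -> 10 lines: kteu pta vwjwc zyfu zbu ipvcg rejs urs vxd egsw
Final line count: 10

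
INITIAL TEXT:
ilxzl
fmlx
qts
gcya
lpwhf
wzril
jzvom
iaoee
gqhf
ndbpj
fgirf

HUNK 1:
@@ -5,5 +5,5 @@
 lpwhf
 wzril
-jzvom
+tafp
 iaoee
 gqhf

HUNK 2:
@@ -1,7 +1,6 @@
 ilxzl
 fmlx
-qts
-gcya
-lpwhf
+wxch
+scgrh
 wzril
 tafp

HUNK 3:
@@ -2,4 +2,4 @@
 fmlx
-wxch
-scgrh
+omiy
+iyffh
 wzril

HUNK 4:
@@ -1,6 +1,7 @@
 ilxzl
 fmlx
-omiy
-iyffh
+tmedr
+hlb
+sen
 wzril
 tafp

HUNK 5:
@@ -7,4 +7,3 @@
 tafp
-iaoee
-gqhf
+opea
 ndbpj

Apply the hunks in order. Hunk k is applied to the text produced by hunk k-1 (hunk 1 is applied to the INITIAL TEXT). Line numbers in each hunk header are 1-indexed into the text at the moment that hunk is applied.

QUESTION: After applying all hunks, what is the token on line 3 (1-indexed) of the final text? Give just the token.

Hunk 1: at line 5 remove [jzvom] add [tafp] -> 11 lines: ilxzl fmlx qts gcya lpwhf wzril tafp iaoee gqhf ndbpj fgirf
Hunk 2: at line 1 remove [qts,gcya,lpwhf] add [wxch,scgrh] -> 10 lines: ilxzl fmlx wxch scgrh wzril tafp iaoee gqhf ndbpj fgirf
Hunk 3: at line 2 remove [wxch,scgrh] add [omiy,iyffh] -> 10 lines: ilxzl fmlx omiy iyffh wzril tafp iaoee gqhf ndbpj fgirf
Hunk 4: at line 1 remove [omiy,iyffh] add [tmedr,hlb,sen] -> 11 lines: ilxzl fmlx tmedr hlb sen wzril tafp iaoee gqhf ndbpj fgirf
Hunk 5: at line 7 remove [iaoee,gqhf] add [opea] -> 10 lines: ilxzl fmlx tmedr hlb sen wzril tafp opea ndbpj fgirf
Final line 3: tmedr

Answer: tmedr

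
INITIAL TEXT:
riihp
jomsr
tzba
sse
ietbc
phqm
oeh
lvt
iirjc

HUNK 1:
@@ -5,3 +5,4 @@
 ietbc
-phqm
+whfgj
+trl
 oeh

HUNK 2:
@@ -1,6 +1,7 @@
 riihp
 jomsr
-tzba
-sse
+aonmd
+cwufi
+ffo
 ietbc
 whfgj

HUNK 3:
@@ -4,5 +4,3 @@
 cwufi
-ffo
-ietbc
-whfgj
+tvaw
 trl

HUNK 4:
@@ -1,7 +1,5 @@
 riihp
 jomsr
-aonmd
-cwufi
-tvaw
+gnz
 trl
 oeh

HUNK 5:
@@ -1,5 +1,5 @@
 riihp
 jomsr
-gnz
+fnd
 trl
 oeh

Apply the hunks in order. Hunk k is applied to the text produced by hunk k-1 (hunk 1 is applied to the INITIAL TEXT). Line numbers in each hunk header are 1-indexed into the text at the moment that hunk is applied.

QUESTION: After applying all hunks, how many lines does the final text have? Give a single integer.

Answer: 7

Derivation:
Hunk 1: at line 5 remove [phqm] add [whfgj,trl] -> 10 lines: riihp jomsr tzba sse ietbc whfgj trl oeh lvt iirjc
Hunk 2: at line 1 remove [tzba,sse] add [aonmd,cwufi,ffo] -> 11 lines: riihp jomsr aonmd cwufi ffo ietbc whfgj trl oeh lvt iirjc
Hunk 3: at line 4 remove [ffo,ietbc,whfgj] add [tvaw] -> 9 lines: riihp jomsr aonmd cwufi tvaw trl oeh lvt iirjc
Hunk 4: at line 1 remove [aonmd,cwufi,tvaw] add [gnz] -> 7 lines: riihp jomsr gnz trl oeh lvt iirjc
Hunk 5: at line 1 remove [gnz] add [fnd] -> 7 lines: riihp jomsr fnd trl oeh lvt iirjc
Final line count: 7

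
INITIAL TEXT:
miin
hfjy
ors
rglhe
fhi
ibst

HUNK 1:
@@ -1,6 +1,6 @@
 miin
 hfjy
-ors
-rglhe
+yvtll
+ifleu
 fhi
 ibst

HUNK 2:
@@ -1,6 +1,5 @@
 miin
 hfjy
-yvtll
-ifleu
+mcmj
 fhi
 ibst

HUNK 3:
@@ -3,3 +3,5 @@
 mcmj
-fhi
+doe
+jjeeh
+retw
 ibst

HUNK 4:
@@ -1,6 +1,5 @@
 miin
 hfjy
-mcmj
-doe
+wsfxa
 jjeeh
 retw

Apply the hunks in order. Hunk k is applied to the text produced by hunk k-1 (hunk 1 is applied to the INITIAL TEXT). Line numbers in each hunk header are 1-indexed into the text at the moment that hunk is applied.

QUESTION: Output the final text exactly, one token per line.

Answer: miin
hfjy
wsfxa
jjeeh
retw
ibst

Derivation:
Hunk 1: at line 1 remove [ors,rglhe] add [yvtll,ifleu] -> 6 lines: miin hfjy yvtll ifleu fhi ibst
Hunk 2: at line 1 remove [yvtll,ifleu] add [mcmj] -> 5 lines: miin hfjy mcmj fhi ibst
Hunk 3: at line 3 remove [fhi] add [doe,jjeeh,retw] -> 7 lines: miin hfjy mcmj doe jjeeh retw ibst
Hunk 4: at line 1 remove [mcmj,doe] add [wsfxa] -> 6 lines: miin hfjy wsfxa jjeeh retw ibst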